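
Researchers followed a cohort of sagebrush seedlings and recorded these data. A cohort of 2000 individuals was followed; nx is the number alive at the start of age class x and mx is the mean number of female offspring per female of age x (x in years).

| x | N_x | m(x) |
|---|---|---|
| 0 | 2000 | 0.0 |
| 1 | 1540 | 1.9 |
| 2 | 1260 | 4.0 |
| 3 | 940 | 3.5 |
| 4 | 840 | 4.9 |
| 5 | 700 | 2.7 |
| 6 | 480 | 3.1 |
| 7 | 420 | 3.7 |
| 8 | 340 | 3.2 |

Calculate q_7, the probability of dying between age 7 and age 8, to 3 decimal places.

lx = nx/n0 = nx/2000: 1, 0.77, 0.63, 0.47, 0.42, 0.35, 0.24, 0.21, 0.17
q_7 = (l_7 − l_8) / l_7 = (0.21 − 0.17) / 0.21
     = 0.04 / 0.21 = 0.190476… → 0.190

0.190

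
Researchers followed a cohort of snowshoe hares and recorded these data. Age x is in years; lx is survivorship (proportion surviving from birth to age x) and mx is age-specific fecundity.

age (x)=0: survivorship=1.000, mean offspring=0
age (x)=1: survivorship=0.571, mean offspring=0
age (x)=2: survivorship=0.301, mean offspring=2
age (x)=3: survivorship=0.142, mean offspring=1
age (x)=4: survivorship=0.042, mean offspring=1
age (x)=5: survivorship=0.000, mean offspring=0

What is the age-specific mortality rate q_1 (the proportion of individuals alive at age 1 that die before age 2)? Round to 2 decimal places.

q_1 = (l_1 − l_2) / l_1 = (0.571 − 0.301) / 0.571
     = 0.27 / 0.571 = 0.472855… → 0.47

0.47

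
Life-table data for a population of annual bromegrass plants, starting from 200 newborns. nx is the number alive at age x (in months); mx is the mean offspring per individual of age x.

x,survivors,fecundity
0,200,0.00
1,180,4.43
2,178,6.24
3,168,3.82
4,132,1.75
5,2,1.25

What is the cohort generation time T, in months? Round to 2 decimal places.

2.11

lx = nx/n0 = nx/200: 1, 0.9, 0.89, 0.84, 0.66, 0.01
lx·mx: 0, 3.987, 5.5536, 3.2088, 1.155, 0.0125 → R0 = 13.9169
x·lx·mx: 0, 3.987, 11.1072, 9.6264, 4.62, 0.0625 → Σ = 29.4031
T = 29.4031 / 13.9169 = 2.112762… → 2.11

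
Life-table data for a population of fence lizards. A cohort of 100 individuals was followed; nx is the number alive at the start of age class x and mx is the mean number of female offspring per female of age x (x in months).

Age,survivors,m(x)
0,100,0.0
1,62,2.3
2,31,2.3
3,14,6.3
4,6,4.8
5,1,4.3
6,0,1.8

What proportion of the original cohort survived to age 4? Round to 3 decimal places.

l_4 = n_4/n_0 = 6/100 = 0.06 → 0.060

0.060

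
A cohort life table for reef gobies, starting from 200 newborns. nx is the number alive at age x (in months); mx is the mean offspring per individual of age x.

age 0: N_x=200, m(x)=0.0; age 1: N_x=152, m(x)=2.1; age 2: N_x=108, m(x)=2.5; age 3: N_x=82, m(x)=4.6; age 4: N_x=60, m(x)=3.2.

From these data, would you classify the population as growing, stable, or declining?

lx = nx/n0 = nx/200: 1, 0.76, 0.54, 0.41, 0.3
R0 = Σ lx·mx = 0 + 1.596 + 1.35 + 1.886 + 0.96 = 5.792
R0 > 1, so the population is growing.

growing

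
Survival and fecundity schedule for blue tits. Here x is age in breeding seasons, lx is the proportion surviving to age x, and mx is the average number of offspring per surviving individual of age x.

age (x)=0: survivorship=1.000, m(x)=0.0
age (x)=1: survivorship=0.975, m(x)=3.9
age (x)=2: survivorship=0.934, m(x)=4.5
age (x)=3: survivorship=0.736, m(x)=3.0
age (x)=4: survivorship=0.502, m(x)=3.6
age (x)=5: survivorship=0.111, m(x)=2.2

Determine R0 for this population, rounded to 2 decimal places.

12.26

lx·mx by age: 0, 3.8025, 4.203, 2.208, 1.8072, 0.2442
R0 = Σ lx·mx = 12.2649 → 12.26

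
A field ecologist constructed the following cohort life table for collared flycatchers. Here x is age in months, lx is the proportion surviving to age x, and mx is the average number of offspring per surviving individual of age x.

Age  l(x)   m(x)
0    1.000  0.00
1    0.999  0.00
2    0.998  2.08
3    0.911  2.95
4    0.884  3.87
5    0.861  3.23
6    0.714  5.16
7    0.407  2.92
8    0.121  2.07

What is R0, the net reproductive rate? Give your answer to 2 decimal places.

16.09

lx·mx by age: 0, 0, 2.07584, 2.68745, 3.42108, 2.78103, 3.68424, 1.18844, 0.25047
R0 = Σ lx·mx = 16.08855 → 16.09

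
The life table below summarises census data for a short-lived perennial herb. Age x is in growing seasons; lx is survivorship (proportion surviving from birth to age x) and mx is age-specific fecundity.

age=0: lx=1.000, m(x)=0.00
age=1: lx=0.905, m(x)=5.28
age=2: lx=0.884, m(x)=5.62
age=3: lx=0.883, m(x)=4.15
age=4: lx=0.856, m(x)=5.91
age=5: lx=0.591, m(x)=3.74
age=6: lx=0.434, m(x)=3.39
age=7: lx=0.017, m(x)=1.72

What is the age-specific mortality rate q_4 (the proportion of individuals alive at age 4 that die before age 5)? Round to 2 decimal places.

0.31

q_4 = (l_4 − l_5) / l_4 = (0.856 − 0.591) / 0.856
     = 0.265 / 0.856 = 0.309579… → 0.31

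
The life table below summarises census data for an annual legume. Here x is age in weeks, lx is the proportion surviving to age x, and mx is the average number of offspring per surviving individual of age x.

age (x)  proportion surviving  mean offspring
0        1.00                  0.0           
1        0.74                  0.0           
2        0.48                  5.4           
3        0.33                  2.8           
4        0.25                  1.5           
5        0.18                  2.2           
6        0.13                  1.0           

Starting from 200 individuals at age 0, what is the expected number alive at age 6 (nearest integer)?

Expected survivors = N0 · l_6 = 200 × 0.13 = 26 → 26

26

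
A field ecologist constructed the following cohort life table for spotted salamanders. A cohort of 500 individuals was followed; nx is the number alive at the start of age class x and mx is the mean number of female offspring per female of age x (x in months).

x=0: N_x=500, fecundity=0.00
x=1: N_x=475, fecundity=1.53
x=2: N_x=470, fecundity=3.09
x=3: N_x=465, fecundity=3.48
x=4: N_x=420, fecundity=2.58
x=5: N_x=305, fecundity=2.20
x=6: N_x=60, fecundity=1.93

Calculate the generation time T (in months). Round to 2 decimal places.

2.98

lx = nx/n0 = nx/500: 1, 0.95, 0.94, 0.93, 0.84, 0.61, 0.12
lx·mx: 0, 1.4535, 2.9046, 3.2364, 2.1672, 1.342, 0.2316 → R0 = 11.3353
x·lx·mx: 0, 1.4535, 5.8092, 9.7092, 8.6688, 6.71, 1.3896 → Σ = 33.7403
T = 33.7403 / 11.3353 = 2.976569… → 2.98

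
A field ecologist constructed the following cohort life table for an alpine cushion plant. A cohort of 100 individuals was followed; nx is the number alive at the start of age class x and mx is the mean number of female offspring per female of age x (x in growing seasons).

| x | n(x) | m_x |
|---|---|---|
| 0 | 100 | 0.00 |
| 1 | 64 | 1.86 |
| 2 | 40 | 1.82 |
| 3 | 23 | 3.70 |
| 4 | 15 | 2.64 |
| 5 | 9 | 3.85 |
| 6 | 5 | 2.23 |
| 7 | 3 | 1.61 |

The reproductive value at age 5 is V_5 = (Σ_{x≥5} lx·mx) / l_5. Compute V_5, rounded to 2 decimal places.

lx = nx/n0 = nx/100: 1, 0.64, 0.4, 0.23, 0.15, 0.09, 0.05, 0.03
lx·mx for x ≥ 5: 0.3465, 0.1115, 0.0483 → sum = 0.5063
V_5 = 0.5063 / l_5 = 0.5063 / 0.09 = 5.625556… → 5.63

5.63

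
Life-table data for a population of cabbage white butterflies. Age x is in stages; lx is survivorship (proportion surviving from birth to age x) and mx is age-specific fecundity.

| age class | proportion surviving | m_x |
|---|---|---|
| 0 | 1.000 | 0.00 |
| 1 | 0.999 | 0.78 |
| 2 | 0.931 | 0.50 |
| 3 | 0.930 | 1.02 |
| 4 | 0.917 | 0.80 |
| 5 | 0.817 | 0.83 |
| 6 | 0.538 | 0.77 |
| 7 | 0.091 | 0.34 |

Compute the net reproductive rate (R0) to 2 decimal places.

4.05

lx·mx by age: 0, 0.77922, 0.4655, 0.9486, 0.7336, 0.67811, 0.41426, 0.03094
R0 = Σ lx·mx = 4.05023 → 4.05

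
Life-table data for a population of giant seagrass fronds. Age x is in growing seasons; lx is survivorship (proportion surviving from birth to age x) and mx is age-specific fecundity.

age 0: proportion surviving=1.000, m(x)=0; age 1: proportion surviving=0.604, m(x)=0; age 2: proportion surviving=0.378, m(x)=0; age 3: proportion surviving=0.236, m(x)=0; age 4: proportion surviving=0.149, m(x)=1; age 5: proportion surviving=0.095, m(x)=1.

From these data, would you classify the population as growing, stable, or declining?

declining

R0 = Σ lx·mx = 0 + 0 + 0 + 0 + 0.149 + 0.095 = 0.244
R0 < 1, so the population is declining.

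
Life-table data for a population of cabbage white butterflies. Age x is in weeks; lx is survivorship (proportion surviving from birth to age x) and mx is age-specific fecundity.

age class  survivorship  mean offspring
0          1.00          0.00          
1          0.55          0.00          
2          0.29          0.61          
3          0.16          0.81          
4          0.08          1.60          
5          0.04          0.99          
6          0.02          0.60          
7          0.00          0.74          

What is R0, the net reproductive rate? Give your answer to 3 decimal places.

0.486

lx·mx by age: 0, 0, 0.1769, 0.1296, 0.128, 0.0396, 0.012, 0
R0 = Σ lx·mx = 0.4861 → 0.486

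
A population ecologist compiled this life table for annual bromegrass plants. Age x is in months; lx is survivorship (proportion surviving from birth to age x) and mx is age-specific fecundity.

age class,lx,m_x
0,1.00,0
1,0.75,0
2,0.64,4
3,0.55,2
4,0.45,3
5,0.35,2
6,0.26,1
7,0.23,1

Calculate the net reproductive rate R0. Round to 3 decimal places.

lx·mx by age: 0, 0, 2.56, 1.1, 1.35, 0.7, 0.26, 0.23
R0 = Σ lx·mx = 6.2 → 6.200

6.200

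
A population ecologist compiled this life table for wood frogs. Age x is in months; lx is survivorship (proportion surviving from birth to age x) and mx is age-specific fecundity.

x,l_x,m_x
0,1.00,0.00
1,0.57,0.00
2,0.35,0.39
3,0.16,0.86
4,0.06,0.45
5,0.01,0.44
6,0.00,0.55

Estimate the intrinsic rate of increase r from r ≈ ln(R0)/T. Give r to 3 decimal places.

R0 = Σ lx·mx = 0 + 0 + 0.1365 + 0.1376 + 0.027 + 0.0044 + 0 = 0.3055
Σ x·lx·mx = 0.8158; T = 0.8158/0.3055 = 2.67038…
r ≈ ln(R0)/T = ln(0.3055)/2.67038… = -0.44406… → -0.444

-0.444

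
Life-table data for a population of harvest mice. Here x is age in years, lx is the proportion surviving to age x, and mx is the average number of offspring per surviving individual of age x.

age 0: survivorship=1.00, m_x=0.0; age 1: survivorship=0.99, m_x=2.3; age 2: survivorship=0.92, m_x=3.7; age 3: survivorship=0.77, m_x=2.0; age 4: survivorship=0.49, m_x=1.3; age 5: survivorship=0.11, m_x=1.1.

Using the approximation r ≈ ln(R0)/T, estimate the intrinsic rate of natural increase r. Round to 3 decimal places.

0.983

R0 = Σ lx·mx = 0 + 2.277 + 3.404 + 1.54 + 0.637 + 0.121 = 7.979
Σ x·lx·mx = 16.858; T = 16.858/7.979 = 2.1128…
r ≈ ln(R0)/T = ln(7.979)/2.1128… = 0.98297… → 0.983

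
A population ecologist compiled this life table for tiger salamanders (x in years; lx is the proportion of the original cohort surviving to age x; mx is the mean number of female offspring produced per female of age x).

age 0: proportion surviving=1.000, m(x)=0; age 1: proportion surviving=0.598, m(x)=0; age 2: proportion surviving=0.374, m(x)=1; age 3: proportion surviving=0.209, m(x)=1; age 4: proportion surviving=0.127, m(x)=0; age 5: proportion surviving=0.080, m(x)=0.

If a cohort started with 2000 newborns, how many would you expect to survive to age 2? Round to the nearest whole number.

748

Expected survivors = N0 · l_2 = 2000 × 0.374 = 748 → 748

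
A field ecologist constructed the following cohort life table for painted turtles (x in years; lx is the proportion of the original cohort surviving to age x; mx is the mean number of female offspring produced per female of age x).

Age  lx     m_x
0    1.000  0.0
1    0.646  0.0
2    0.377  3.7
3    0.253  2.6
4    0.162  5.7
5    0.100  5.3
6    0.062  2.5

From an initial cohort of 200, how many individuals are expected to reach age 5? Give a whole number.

Expected survivors = N0 · l_5 = 200 × 0.100 = 20 → 20

20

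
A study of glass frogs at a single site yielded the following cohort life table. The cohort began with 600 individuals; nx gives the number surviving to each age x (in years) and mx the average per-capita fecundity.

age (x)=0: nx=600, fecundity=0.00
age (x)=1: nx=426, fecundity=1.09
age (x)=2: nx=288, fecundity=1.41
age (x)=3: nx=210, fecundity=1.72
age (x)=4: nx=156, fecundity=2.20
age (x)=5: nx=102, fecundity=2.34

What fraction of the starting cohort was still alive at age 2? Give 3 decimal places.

0.480

l_2 = n_2/n_0 = 288/600 = 0.48 → 0.480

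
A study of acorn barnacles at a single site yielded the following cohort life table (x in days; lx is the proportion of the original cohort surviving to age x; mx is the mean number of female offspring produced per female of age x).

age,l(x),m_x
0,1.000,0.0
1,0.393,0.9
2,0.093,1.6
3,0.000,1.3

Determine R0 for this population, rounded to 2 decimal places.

lx·mx by age: 0, 0.3537, 0.1488, 0
R0 = Σ lx·mx = 0.5025 → 0.50

0.50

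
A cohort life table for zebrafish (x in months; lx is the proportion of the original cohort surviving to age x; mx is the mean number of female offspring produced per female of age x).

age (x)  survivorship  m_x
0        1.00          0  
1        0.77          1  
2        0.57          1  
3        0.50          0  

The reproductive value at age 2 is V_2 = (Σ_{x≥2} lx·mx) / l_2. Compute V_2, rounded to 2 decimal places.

lx·mx for x ≥ 2: 0.57, 0 → sum = 0.57
V_2 = 0.57 / l_2 = 0.57 / 0.57 = 1 → 1.00

1.00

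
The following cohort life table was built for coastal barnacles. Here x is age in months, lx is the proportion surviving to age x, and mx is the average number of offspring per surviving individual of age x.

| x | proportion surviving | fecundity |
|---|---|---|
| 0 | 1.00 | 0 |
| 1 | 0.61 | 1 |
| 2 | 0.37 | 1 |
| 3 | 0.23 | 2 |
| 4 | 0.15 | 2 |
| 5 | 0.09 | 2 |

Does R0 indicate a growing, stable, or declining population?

growing

R0 = Σ lx·mx = 0 + 0.61 + 0.37 + 0.46 + 0.3 + 0.18 = 1.92
R0 > 1, so the population is growing.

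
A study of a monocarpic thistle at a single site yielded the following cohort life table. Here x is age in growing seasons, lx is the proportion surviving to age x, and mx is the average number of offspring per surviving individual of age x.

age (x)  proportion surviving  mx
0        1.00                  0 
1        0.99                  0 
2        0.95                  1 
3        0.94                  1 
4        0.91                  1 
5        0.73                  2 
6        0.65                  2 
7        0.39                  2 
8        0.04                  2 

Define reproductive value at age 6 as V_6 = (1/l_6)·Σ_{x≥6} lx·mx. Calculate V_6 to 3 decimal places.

lx·mx for x ≥ 6: 1.3, 0.78, 0.08 → sum = 2.16
V_6 = 2.16 / l_6 = 2.16 / 0.65 = 3.323077… → 3.323

3.323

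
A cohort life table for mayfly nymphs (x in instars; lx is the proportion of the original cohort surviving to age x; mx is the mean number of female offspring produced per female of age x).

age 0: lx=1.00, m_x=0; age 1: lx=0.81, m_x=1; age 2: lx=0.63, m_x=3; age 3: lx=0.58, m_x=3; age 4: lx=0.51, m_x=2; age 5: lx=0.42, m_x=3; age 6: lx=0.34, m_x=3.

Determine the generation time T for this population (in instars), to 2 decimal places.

3.40

lx·mx: 0, 0.81, 1.89, 1.74, 1.02, 1.26, 1.02 → R0 = 7.74
x·lx·mx: 0, 0.81, 3.78, 5.22, 4.08, 6.3, 6.12 → Σ = 26.31
T = 26.31 / 7.74 = 3.399225… → 3.40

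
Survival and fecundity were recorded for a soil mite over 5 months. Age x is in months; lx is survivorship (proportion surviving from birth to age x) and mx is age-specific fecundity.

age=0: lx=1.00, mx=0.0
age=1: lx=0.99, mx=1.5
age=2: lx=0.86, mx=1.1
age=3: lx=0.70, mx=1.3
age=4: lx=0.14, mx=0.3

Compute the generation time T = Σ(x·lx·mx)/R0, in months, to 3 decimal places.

lx·mx: 0, 1.485, 0.946, 0.91, 0.042 → R0 = 3.383
x·lx·mx: 0, 1.485, 1.892, 2.73, 0.168 → Σ = 6.275
T = 6.275 / 3.383 = 1.854863… → 1.855

1.855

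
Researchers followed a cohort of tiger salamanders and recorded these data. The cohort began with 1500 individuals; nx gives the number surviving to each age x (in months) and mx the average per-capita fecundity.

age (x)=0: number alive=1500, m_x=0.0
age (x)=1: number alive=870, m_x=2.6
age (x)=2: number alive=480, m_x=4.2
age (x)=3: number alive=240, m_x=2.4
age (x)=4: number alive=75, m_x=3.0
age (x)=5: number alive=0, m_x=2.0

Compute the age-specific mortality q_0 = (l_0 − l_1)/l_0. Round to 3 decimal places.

0.420

lx = nx/n0 = nx/1500: 1, 0.58, 0.32, 0.16, 0.05, 0
q_0 = (l_0 − l_1) / l_0 = (1 − 0.58) / 1
     = 0.42 / 1 = 0.42 → 0.420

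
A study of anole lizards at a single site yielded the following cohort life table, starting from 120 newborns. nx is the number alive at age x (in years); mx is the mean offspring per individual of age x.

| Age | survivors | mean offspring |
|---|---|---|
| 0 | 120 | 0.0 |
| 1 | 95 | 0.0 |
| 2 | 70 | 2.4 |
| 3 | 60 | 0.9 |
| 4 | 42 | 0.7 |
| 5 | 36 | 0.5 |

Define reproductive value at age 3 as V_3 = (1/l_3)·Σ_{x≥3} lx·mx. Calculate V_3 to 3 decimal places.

1.690

lx = nx/n0 = nx/120: 1, 0.79167…, 0.58333…, 0.5, 0.35, 0.3
lx·mx for x ≥ 3: 0.45, 0.245, 0.15 → sum = 0.845
V_3 = 0.845 / l_3 = 0.845 / 0.5 = 1.69 → 1.690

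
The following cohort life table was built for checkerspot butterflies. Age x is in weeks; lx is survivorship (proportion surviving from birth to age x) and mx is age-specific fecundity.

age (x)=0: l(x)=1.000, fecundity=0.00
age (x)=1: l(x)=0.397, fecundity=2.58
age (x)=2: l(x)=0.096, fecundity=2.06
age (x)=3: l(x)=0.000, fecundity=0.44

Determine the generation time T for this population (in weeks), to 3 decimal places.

1.162

lx·mx: 0, 1.02426, 0.19776, 0 → R0 = 1.22202
x·lx·mx: 0, 1.02426, 0.39552, 0 → Σ = 1.41978
T = 1.41978 / 1.22202 = 1.16183… → 1.162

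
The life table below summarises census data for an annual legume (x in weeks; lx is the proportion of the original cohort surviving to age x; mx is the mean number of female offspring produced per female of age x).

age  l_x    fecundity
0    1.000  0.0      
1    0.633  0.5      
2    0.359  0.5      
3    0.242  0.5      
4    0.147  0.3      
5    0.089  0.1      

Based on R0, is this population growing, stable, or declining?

R0 = Σ lx·mx = 0 + 0.3165 + 0.1795 + 0.121 + 0.0441 + 0.0089 = 0.67
R0 < 1, so the population is declining.

declining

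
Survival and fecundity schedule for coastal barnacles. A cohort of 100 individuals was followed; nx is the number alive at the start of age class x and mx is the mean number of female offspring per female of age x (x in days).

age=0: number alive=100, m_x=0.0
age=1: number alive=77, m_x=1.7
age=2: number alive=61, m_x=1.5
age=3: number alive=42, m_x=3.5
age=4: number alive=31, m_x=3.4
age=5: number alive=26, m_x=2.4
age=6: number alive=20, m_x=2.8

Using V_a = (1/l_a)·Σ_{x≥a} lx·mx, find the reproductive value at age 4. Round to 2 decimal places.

lx = nx/n0 = nx/100: 1, 0.77, 0.61, 0.42, 0.31, 0.26, 0.2
lx·mx for x ≥ 4: 1.054, 0.624, 0.56 → sum = 2.238
V_4 = 2.238 / l_4 = 2.238 / 0.31 = 7.219355… → 7.22

7.22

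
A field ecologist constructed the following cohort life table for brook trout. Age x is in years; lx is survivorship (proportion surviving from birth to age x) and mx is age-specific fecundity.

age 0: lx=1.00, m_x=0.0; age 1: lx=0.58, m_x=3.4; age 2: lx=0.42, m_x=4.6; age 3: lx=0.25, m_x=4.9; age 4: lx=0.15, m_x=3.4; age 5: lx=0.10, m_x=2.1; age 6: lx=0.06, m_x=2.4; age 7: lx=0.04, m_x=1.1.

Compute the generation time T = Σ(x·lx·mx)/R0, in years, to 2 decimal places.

2.28

lx·mx: 0, 1.972, 1.932, 1.225, 0.51, 0.21, 0.144, 0.044 → R0 = 6.037
x·lx·mx: 0, 1.972, 3.864, 3.675, 2.04, 1.05, 0.864, 0.308 → Σ = 13.773
T = 13.773 / 6.037 = 2.281431… → 2.28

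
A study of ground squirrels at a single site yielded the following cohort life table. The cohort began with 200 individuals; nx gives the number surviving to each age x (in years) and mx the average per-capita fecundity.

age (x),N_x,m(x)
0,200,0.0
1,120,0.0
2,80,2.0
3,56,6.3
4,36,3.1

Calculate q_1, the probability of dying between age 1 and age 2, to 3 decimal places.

0.333

lx = nx/n0 = nx/200: 1, 0.6, 0.4, 0.28, 0.18
q_1 = (l_1 − l_2) / l_1 = (0.6 − 0.4) / 0.6
     = 0.2 / 0.6 = 0.333333… → 0.333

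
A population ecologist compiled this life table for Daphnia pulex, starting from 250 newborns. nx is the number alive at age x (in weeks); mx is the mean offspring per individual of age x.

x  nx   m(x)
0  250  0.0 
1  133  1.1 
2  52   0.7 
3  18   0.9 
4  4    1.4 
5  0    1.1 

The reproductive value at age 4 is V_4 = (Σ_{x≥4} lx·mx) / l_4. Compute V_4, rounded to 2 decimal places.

1.40

lx = nx/n0 = nx/250: 1, 0.532, 0.208, 0.072, 0.016, 0
lx·mx for x ≥ 4: 0.0224, 0 → sum = 0.0224
V_4 = 0.0224 / l_4 = 0.0224 / 0.016 = 1.4 → 1.40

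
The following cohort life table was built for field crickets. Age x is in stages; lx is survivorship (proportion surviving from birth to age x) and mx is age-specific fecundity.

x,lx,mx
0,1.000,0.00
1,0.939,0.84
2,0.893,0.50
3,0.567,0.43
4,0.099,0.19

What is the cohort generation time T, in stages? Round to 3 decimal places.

lx·mx: 0, 0.78876, 0.4465, 0.24381, 0.01881 → R0 = 1.49788
x·lx·mx: 0, 0.78876, 0.893, 0.73143, 0.07524 → Σ = 2.48843
T = 2.48843 / 1.49788 = 1.661301… → 1.661

1.661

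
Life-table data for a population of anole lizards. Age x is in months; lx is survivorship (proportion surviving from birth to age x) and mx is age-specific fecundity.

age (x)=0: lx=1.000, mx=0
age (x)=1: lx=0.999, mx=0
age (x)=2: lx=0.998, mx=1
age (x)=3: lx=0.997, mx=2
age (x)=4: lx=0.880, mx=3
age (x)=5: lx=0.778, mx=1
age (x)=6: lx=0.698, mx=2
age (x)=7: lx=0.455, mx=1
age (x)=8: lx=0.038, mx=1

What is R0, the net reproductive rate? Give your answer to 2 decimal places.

8.30

lx·mx by age: 0, 0, 0.998, 1.994, 2.64, 0.778, 1.396, 0.455, 0.038
R0 = Σ lx·mx = 8.299 → 8.30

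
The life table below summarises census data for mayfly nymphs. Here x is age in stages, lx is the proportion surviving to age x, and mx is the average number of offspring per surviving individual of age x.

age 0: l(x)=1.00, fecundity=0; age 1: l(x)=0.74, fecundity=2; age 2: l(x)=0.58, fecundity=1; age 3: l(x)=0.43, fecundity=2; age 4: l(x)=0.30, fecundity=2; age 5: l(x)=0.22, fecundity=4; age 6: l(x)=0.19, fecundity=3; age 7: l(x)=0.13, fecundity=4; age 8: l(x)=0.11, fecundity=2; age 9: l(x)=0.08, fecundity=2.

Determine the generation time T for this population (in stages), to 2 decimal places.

3.80

lx·mx: 0, 1.48, 0.58, 0.86, 0.6, 0.88, 0.57, 0.52, 0.22, 0.16 → R0 = 5.87
x·lx·mx: 0, 1.48, 1.16, 2.58, 2.4, 4.4, 3.42, 3.64, 1.76, 1.44 → Σ = 22.28
T = 22.28 / 5.87 = 3.795571… → 3.80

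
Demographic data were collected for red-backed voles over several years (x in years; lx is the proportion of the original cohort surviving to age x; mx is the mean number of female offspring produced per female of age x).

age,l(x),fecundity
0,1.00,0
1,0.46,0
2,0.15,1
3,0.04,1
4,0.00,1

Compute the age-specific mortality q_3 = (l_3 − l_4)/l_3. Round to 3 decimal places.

q_3 = (l_3 − l_4) / l_3 = (0.04 − 0) / 0.04
     = 0.04 / 0.04 = 1 → 1.000

1.000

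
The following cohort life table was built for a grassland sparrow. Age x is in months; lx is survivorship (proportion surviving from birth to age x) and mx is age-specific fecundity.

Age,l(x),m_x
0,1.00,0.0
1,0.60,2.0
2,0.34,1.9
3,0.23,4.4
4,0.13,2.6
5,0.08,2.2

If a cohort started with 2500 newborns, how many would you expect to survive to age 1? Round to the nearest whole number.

1500

Expected survivors = N0 · l_1 = 2500 × 0.60 = 1500 → 1500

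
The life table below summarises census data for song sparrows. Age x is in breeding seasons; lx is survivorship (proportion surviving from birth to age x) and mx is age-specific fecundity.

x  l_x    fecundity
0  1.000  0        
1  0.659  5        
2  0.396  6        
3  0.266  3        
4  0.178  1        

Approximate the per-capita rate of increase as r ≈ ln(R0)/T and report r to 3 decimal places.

1.129

R0 = Σ lx·mx = 0 + 3.295 + 2.376 + 0.798 + 0.178 = 6.647
Σ x·lx·mx = 11.153; T = 11.153/6.647 = 1.6779…
r ≈ ln(R0)/T = ln(6.647)/1.6779… = 1.12889… → 1.129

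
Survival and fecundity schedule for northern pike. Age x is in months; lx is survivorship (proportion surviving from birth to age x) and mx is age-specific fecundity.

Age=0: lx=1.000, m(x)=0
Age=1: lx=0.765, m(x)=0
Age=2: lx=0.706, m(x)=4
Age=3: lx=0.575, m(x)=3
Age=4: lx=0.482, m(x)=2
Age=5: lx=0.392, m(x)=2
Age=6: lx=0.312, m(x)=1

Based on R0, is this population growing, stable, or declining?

growing

R0 = Σ lx·mx = 0 + 0 + 2.824 + 1.725 + 0.964 + 0.784 + 0.312 = 6.609
R0 > 1, so the population is growing.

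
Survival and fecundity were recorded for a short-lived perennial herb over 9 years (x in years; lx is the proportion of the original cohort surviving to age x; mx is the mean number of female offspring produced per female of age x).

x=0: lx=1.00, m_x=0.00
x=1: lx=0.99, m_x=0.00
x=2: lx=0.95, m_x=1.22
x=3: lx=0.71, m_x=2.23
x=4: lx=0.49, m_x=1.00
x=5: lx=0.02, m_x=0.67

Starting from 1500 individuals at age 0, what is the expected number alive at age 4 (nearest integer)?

735

Expected survivors = N0 · l_4 = 1500 × 0.49 = 735 → 735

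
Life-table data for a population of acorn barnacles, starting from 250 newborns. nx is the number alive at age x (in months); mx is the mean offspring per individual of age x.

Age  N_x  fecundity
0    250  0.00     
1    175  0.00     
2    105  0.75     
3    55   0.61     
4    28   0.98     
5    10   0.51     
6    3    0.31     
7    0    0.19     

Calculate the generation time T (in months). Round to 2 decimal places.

2.74

lx = nx/n0 = nx/250: 1, 0.7, 0.42, 0.22, 0.112, 0.04, 0.012, 0
lx·mx: 0, 0, 0.315, 0.1342, 0.10976, 0.0204, 0.00372, 0 → R0 = 0.58308
x·lx·mx: 0, 0, 0.63, 0.4026, 0.43904, 0.102, 0.02232, 0 → Σ = 1.59596
T = 1.59596 / 0.58308 = 2.73712… → 2.74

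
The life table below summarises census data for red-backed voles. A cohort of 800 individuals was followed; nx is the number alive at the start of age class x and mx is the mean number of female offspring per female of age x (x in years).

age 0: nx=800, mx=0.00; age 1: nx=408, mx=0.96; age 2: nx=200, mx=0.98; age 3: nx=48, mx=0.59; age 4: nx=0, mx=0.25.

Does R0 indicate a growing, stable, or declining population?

lx = nx/n0 = nx/800: 1, 0.51, 0.25, 0.06, 0
R0 = Σ lx·mx = 0 + 0.4896 + 0.245 + 0.0354 + 0 = 0.77
R0 < 1, so the population is declining.

declining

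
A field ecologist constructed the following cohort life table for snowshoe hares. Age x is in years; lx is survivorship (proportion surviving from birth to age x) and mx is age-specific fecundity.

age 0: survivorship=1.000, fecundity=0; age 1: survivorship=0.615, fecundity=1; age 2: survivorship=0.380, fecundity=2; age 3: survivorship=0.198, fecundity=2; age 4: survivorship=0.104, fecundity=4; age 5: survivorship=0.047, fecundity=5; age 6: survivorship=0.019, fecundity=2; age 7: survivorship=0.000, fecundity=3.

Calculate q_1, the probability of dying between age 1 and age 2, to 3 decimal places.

q_1 = (l_1 − l_2) / l_1 = (0.615 − 0.38) / 0.615
     = 0.235 / 0.615 = 0.382114… → 0.382

0.382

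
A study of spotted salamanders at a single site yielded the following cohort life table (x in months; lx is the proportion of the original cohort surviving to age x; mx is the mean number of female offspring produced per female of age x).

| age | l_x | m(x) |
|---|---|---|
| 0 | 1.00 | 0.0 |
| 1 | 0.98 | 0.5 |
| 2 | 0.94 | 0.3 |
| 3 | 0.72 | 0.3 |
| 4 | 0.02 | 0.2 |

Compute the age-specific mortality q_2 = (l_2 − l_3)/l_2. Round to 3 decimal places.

q_2 = (l_2 − l_3) / l_2 = (0.94 − 0.72) / 0.94
     = 0.22 / 0.94 = 0.234043… → 0.234

0.234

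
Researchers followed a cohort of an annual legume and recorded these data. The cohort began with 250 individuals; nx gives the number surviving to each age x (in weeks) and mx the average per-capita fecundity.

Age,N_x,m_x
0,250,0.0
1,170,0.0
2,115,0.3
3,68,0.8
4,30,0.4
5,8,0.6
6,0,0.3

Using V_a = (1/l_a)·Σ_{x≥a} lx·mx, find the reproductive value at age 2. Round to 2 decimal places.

0.92

lx = nx/n0 = nx/250: 1, 0.68, 0.46, 0.272, 0.12, 0.032, 0
lx·mx for x ≥ 2: 0.138, 0.2176, 0.048, 0.0192, 0 → sum = 0.4228
V_2 = 0.4228 / l_2 = 0.4228 / 0.46 = 0.91913… → 0.92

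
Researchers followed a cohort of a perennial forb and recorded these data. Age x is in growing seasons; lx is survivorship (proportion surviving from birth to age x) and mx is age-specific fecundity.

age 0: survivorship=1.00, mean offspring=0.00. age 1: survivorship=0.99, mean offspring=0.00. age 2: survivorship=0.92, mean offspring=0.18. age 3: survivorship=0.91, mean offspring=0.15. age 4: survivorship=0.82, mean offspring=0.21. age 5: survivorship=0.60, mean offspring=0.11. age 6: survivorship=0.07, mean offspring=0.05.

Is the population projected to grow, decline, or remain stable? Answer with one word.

declining

R0 = Σ lx·mx = 0 + 0 + 0.1656 + 0.1365 + 0.1722 + 0.066 + 0.0035 = 0.5438
R0 < 1, so the population is declining.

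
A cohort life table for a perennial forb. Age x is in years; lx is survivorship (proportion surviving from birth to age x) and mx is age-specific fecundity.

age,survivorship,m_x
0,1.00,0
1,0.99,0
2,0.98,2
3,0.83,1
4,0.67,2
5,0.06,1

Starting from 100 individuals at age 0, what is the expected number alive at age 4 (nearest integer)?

67

Expected survivors = N0 · l_4 = 100 × 0.67 = 67 → 67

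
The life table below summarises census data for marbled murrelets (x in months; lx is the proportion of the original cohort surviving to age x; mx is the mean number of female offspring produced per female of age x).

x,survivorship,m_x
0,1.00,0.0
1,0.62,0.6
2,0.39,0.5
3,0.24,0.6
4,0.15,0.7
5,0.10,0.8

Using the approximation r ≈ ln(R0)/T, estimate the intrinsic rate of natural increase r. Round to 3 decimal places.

R0 = Σ lx·mx = 0 + 0.372 + 0.195 + 0.144 + 0.105 + 0.08 = 0.896
Σ x·lx·mx = 2.014; T = 2.014/0.896 = 2.24777…
r ≈ ln(R0)/T = ln(0.896)/2.24777… = -0.04886… → -0.049

-0.049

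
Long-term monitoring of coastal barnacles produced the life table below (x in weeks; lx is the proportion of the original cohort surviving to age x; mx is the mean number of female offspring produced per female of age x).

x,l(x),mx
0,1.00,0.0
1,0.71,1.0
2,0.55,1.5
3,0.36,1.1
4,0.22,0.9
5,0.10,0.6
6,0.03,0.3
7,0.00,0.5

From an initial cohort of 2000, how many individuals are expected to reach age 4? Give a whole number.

440

Expected survivors = N0 · l_4 = 2000 × 0.22 = 440 → 440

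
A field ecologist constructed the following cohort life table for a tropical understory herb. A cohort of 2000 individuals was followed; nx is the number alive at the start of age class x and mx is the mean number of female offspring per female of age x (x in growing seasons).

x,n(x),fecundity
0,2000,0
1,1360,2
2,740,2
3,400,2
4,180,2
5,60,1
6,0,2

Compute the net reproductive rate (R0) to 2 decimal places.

2.71

lx = nx/n0 = nx/2000: 1, 0.68, 0.37, 0.2, 0.09, 0.03, 0
lx·mx by age: 0, 1.36, 0.74, 0.4, 0.18, 0.03, 0
R0 = Σ lx·mx = 2.71 → 2.71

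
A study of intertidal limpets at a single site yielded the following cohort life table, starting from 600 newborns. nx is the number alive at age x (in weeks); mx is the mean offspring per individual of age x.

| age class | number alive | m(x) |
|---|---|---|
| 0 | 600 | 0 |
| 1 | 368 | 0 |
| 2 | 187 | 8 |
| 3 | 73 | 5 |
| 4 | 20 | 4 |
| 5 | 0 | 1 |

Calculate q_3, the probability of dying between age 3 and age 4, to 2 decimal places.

lx = nx/n0 = nx/600: 1, 0.61333…, 0.31167…, 0.12167…, 0.03333…, 0
q_3 = (l_3 − l_4) / l_3 = (0.121667… − 0.033333…) / 0.121667…
     = 0.088333… / 0.121667… = 0.726027… → 0.73

0.73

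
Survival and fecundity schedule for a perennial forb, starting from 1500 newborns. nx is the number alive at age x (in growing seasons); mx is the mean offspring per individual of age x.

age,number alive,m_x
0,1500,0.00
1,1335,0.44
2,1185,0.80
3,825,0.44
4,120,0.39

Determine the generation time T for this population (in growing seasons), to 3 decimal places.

1.933

lx = nx/n0 = nx/1500: 1, 0.89, 0.79, 0.55, 0.08
lx·mx: 0, 0.3916, 0.632, 0.242, 0.0312 → R0 = 1.2968
x·lx·mx: 0, 0.3916, 1.264, 0.726, 0.1248 → Σ = 2.5064
T = 2.5064 / 1.2968 = 1.932758… → 1.933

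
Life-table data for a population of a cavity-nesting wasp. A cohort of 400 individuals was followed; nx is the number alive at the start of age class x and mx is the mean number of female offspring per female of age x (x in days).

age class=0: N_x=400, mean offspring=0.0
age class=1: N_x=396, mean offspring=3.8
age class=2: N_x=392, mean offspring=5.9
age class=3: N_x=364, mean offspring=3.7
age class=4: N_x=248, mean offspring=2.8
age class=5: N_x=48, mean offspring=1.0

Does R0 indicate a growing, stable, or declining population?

growing

lx = nx/n0 = nx/400: 1, 0.99, 0.98, 0.91, 0.62, 0.12
R0 = Σ lx·mx = 0 + 3.762 + 5.782 + 3.367 + 1.736 + 0.12 = 14.767
R0 > 1, so the population is growing.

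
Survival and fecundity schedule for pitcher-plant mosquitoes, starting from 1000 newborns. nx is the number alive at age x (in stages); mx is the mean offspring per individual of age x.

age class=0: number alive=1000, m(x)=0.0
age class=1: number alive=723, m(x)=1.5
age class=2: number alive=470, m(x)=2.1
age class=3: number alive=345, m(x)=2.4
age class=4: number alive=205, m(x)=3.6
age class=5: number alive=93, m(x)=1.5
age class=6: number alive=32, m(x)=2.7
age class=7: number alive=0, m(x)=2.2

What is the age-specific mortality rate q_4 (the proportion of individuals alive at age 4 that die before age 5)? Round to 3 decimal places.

lx = nx/n0 = nx/1000: 1, 0.723, 0.47, 0.345, 0.205, 0.093, 0.032, 0
q_4 = (l_4 − l_5) / l_4 = (0.205 − 0.093) / 0.205
     = 0.112 / 0.205 = 0.546341… → 0.546

0.546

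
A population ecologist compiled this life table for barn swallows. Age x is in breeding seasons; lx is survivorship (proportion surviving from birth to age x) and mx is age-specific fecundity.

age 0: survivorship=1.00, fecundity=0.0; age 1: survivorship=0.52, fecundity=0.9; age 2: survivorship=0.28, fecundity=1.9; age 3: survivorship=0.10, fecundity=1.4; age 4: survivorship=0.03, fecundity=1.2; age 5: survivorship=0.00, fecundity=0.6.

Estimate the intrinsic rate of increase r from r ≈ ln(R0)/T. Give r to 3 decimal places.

R0 = Σ lx·mx = 0 + 0.468 + 0.532 + 0.14 + 0.036 + 0 = 1.176
Σ x·lx·mx = 2.096; T = 2.096/1.176 = 1.78231…
r ≈ ln(R0)/T = ln(1.176)/1.78231… = 0.09096… → 0.091

0.091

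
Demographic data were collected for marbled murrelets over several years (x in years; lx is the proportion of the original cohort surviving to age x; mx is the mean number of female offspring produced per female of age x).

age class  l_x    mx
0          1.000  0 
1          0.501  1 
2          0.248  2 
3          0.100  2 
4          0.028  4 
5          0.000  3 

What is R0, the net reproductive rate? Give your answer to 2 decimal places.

1.31

lx·mx by age: 0, 0.501, 0.496, 0.2, 0.112, 0
R0 = Σ lx·mx = 1.309 → 1.31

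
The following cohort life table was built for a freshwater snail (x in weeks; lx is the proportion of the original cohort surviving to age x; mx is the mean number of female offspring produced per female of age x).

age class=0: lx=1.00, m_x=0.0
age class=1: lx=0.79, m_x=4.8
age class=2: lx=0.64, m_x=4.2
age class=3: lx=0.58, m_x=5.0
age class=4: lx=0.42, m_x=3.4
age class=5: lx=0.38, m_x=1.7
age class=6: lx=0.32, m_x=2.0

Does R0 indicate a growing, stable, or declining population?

R0 = Σ lx·mx = 0 + 3.792 + 2.688 + 2.9 + 1.428 + 0.646 + 0.64 = 12.094
R0 > 1, so the population is growing.

growing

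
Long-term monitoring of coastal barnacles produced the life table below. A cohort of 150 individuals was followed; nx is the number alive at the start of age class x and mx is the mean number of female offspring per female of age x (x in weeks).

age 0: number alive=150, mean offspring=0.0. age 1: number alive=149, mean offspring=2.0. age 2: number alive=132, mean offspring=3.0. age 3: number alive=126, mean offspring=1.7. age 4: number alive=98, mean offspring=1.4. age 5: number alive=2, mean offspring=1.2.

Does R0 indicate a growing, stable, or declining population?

lx = nx/n0 = nx/150: 1, 0.99333…, 0.88, 0.84, 0.65333…, 0.01333…
R0 = Σ lx·mx = 0 + 1.986667… + 2.64 + 1.428 + 0.914667… + 0.016… = 6.985333…
R0 > 1, so the population is growing.

growing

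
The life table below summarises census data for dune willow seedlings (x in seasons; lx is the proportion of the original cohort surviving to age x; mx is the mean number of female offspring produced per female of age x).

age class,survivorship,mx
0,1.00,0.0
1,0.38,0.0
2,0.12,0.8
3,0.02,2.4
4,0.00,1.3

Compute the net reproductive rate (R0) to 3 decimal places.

0.144

lx·mx by age: 0, 0, 0.096, 0.048, 0
R0 = Σ lx·mx = 0.144 → 0.144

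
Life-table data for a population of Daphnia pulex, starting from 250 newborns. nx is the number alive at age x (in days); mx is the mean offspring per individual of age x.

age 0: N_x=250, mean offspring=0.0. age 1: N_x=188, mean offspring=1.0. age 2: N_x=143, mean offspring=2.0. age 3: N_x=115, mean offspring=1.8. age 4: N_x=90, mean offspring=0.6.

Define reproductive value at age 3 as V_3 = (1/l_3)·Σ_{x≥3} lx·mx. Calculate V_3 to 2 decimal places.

lx = nx/n0 = nx/250: 1, 0.752, 0.572, 0.46, 0.36
lx·mx for x ≥ 3: 0.828, 0.216 → sum = 1.044
V_3 = 1.044 / l_3 = 1.044 / 0.46 = 2.269565… → 2.27

2.27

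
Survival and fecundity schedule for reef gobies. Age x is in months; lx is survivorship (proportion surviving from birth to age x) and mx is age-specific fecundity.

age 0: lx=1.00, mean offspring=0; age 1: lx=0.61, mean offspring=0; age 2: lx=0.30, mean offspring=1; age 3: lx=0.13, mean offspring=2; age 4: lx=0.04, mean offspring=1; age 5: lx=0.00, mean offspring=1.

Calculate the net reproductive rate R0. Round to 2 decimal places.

0.60

lx·mx by age: 0, 0, 0.3, 0.26, 0.04, 0
R0 = Σ lx·mx = 0.6 → 0.60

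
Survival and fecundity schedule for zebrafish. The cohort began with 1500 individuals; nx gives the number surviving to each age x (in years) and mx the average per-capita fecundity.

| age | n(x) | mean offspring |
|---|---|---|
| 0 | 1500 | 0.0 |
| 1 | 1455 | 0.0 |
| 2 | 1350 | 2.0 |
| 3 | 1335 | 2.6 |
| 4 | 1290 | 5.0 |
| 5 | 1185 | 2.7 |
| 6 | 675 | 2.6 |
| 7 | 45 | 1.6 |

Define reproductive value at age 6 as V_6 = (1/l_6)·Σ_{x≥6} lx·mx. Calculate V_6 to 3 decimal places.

lx = nx/n0 = nx/1500: 1, 0.97, 0.9, 0.89, 0.86, 0.79, 0.45, 0.03
lx·mx for x ≥ 6: 1.17, 0.048 → sum = 1.218
V_6 = 1.218 / l_6 = 1.218 / 0.45 = 2.706667… → 2.707

2.707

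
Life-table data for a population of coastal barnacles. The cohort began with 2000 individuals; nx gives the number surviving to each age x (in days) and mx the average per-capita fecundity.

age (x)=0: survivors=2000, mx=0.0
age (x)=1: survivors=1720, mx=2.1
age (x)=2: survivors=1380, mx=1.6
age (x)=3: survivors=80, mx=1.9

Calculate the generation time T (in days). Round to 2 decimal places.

lx = nx/n0 = nx/2000: 1, 0.86, 0.69, 0.04
lx·mx: 0, 1.806, 1.104, 0.076 → R0 = 2.986
x·lx·mx: 0, 1.806, 2.208, 0.228 → Σ = 4.242
T = 4.242 / 2.986 = 1.42063… → 1.42

1.42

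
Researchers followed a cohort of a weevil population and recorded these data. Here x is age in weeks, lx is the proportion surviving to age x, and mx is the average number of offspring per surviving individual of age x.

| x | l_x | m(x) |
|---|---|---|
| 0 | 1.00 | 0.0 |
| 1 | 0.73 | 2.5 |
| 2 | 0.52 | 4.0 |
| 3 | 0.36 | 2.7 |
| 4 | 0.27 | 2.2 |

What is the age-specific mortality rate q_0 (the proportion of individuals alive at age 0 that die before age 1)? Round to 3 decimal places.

q_0 = (l_0 − l_1) / l_0 = (1 − 0.73) / 1
     = 0.27 / 1 = 0.27 → 0.270

0.270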